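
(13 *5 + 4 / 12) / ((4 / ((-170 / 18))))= -4165 / 27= -154.26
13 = 13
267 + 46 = 313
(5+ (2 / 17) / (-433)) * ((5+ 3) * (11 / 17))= 3238664 / 125137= 25.88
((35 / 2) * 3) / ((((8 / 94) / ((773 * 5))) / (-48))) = -114442650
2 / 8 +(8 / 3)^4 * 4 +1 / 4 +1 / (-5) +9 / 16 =1316309 / 6480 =203.13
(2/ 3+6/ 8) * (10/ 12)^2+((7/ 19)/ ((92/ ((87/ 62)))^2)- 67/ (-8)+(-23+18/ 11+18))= 1100717993467/ 183598481088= 6.00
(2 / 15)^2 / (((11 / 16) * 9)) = 64 / 22275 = 0.00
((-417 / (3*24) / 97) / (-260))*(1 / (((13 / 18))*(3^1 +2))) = 417 / 6557200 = 0.00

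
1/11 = 0.09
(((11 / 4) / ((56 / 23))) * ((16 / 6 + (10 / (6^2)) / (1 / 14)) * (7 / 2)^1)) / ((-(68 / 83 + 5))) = -53867 / 12096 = -4.45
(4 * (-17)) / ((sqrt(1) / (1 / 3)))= -68 / 3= -22.67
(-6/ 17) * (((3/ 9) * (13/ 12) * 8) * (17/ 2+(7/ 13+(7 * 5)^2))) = -1258.24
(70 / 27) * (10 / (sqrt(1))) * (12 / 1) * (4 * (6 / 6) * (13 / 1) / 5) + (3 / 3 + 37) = 29462 / 9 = 3273.56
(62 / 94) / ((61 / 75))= 2325 / 2867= 0.81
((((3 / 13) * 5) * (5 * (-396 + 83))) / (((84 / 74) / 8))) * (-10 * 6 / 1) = 69486000 / 91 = 763582.42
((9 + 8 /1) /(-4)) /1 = -17 /4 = -4.25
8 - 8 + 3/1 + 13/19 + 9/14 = 1151/266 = 4.33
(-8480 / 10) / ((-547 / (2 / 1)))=1696 / 547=3.10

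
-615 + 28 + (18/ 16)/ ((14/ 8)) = -8209/ 14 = -586.36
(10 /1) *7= 70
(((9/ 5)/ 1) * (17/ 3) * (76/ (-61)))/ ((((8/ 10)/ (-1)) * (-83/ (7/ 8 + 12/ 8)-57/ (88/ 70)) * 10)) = -405042/ 20471905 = -0.02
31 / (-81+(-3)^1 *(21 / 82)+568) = 2542 / 39871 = 0.06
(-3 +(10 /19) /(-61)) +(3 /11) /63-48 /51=-17957410 /4551393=-3.95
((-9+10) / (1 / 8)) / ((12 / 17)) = 34 / 3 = 11.33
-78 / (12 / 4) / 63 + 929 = 58501 / 63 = 928.59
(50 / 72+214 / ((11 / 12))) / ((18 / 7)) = 649061 / 7128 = 91.06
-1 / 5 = -0.20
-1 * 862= -862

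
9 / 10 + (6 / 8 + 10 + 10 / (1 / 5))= 1233 / 20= 61.65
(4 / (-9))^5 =-1024 / 59049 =-0.02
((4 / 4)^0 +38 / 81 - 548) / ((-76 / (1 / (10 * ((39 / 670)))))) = 12.35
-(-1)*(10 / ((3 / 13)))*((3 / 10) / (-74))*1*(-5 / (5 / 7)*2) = 91 / 37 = 2.46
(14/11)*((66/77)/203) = 12/2233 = 0.01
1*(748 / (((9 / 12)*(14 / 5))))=7480 / 21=356.19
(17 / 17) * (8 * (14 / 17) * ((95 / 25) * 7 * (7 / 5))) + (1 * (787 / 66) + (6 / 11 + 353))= 17133377 / 28050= 610.82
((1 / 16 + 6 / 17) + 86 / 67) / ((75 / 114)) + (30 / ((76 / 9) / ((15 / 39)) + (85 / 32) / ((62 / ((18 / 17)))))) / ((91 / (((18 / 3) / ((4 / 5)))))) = 54865897452267 / 20359171905800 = 2.69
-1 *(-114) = 114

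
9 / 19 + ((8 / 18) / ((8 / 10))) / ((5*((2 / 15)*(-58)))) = 3037 / 6612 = 0.46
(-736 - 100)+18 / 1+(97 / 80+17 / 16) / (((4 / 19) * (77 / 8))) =-179713 / 220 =-816.88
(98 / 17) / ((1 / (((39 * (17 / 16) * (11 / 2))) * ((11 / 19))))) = 231231 / 304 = 760.63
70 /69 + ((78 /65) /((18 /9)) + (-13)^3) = -2195.39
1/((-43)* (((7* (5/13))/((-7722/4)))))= 50193/3010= 16.68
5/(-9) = -5/9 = -0.56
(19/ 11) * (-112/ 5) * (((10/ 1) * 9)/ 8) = -4788/ 11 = -435.27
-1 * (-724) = 724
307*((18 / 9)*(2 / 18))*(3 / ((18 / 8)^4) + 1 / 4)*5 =4928885 / 39366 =125.21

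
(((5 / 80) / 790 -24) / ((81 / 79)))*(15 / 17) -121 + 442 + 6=4499617 / 14688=306.35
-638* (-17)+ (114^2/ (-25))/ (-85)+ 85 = 23241371/ 2125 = 10937.12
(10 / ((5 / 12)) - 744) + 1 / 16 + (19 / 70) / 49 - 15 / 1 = -20166533 / 27440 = -734.93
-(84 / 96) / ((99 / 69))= -0.61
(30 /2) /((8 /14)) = 105 /4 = 26.25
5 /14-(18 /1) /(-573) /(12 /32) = 1179 /2674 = 0.44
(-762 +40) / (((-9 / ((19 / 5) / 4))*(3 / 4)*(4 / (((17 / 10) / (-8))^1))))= -116603 / 21600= -5.40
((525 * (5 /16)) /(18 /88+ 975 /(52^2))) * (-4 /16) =-125125 /1724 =-72.58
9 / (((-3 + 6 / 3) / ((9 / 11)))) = -81 / 11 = -7.36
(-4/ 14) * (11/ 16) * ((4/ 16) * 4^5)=-352/ 7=-50.29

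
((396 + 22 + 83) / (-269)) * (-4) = 2004 / 269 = 7.45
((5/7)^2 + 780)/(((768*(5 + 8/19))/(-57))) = -13806445/1292032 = -10.69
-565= -565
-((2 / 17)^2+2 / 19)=-654 / 5491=-0.12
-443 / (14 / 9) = -3987 / 14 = -284.79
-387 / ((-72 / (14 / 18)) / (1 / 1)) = 301 / 72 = 4.18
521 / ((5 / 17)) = 8857 / 5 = 1771.40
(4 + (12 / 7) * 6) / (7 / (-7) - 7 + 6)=-50 / 7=-7.14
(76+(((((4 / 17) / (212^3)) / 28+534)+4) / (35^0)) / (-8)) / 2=4.37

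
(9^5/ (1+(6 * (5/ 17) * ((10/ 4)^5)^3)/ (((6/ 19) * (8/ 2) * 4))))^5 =40379127532336257408461203894662719357537787855631521153024/ 204821257129307384434569190800670532449777911190233802234782851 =0.00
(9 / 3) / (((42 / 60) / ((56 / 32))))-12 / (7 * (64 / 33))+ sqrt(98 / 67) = 7.83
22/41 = 0.54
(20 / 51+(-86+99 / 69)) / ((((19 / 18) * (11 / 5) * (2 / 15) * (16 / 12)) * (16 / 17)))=-66646125 / 307648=-216.63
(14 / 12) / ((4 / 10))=35 / 12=2.92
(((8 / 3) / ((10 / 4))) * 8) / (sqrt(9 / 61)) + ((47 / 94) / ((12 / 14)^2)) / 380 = 49 / 27360 + 128 * sqrt(61) / 45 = 22.22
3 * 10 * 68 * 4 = 8160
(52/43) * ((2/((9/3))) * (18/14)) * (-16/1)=-4992/301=-16.58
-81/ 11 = -7.36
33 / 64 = 0.52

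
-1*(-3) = 3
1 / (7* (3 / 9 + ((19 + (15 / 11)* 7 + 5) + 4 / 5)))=165 / 40054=0.00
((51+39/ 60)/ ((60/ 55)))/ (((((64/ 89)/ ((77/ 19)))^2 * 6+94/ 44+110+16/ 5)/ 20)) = 2668237445335/ 325529029278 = 8.20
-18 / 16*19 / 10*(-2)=171 / 40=4.28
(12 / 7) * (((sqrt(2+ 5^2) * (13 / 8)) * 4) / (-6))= -39 * sqrt(3) / 7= -9.65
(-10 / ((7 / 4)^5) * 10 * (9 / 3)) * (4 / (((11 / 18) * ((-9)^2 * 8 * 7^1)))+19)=-1348403200 / 3882417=-347.31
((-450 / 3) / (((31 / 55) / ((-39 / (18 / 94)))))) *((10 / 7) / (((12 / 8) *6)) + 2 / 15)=30916600 / 1953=15830.31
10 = 10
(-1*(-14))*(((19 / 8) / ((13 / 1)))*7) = 931 / 52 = 17.90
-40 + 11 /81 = -39.86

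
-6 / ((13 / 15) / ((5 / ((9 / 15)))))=-750 / 13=-57.69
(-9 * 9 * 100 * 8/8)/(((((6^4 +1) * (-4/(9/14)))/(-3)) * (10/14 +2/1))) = -54675/49286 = -1.11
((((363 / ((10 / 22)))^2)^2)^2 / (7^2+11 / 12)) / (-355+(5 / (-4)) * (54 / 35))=-10856848142443587713923937318568 / 1169219921875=-9285548372314067755.39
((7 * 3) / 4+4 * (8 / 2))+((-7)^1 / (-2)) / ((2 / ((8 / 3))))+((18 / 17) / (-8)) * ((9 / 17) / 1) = 22409 / 867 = 25.85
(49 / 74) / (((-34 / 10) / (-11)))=2695 / 1258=2.14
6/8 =3/4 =0.75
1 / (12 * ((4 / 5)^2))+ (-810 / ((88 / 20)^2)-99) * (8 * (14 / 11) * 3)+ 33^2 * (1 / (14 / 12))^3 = -3616.07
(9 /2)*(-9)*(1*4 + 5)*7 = -5103 /2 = -2551.50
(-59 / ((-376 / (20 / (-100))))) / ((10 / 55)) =-649 / 3760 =-0.17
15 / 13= 1.15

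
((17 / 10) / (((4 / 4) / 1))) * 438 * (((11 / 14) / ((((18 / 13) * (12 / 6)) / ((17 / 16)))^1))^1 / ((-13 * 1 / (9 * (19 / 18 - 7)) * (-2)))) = -24831169 / 53760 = -461.89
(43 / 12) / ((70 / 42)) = 43 / 20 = 2.15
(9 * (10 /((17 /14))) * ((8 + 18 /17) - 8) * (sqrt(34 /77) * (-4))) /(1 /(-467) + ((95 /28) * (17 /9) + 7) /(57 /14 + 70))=-6645447360 * sqrt(2618) /291594149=-1166.09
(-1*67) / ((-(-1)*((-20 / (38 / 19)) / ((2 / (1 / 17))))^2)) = -19363 / 25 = -774.52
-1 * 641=-641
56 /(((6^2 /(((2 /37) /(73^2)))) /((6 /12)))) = 14 /1774557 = 0.00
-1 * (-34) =34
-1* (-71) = 71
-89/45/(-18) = 89/810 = 0.11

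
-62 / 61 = -1.02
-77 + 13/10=-757/10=-75.70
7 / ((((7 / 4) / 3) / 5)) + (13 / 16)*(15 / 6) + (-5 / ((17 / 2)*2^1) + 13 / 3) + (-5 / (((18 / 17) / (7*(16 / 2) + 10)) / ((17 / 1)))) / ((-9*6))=7234769 / 44064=164.19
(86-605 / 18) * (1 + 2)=943 / 6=157.17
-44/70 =-22/35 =-0.63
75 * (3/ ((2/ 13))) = 1462.50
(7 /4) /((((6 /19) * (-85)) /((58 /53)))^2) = 2125207 /730620900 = 0.00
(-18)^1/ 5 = -18/ 5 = -3.60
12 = 12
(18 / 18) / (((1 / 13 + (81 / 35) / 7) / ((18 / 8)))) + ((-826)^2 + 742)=683023.52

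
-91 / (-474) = 91 / 474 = 0.19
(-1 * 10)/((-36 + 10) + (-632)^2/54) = -27/19901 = -0.00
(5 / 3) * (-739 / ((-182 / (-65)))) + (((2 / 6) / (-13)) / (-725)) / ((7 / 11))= -174126853 / 395850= -439.88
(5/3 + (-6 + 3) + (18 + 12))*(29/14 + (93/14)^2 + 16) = 1783.04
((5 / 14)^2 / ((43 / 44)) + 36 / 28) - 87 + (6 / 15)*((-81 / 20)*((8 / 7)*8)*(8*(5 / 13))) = -17962661 / 136955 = -131.16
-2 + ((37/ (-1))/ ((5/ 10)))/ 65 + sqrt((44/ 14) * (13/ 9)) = -204/ 65 + sqrt(2002)/ 21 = -1.01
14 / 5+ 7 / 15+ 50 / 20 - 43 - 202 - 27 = -7987 / 30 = -266.23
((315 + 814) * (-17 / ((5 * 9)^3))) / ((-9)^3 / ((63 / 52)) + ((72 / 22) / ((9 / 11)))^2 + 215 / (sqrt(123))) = 40439651 * sqrt(123) / 37641276669375 + 903376124 / 2509418444625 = 0.00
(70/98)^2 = 0.51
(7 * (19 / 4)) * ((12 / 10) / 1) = 399 / 10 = 39.90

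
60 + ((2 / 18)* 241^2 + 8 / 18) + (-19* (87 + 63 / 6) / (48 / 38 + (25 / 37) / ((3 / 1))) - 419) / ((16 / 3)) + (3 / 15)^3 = 700846800407 / 113004000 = 6201.96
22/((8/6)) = 33/2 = 16.50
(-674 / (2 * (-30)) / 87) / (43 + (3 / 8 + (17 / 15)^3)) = 101100 / 35102441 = 0.00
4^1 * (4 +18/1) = 88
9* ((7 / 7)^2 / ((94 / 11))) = 99 / 94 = 1.05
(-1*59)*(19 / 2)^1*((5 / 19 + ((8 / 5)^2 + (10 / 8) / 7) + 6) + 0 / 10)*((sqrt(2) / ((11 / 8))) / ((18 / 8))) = -28254628*sqrt(2) / 17325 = -2306.38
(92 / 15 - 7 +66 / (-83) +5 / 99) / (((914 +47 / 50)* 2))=-331010 / 375903099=-0.00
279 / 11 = 25.36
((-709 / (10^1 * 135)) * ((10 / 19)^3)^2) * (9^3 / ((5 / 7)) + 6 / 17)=-11.40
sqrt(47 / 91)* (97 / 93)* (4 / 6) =194* sqrt(4277) / 25389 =0.50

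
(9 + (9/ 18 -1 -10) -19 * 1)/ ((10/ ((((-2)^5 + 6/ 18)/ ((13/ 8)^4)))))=797696/ 85683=9.31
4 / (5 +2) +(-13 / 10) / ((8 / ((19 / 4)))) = -449 / 2240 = -0.20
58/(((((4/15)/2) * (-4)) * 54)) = -2.01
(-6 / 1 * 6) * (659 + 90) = -26964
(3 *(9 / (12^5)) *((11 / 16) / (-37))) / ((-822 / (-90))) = -55 / 249151488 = -0.00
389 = 389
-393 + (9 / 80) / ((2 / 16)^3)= -1677 / 5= -335.40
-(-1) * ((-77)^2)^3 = 208422380089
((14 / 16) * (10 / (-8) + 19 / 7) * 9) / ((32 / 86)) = 15867 / 512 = 30.99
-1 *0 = 0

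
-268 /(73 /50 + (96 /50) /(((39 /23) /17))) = -174200 /13461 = -12.94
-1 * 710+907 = 197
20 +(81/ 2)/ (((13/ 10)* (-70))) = 3559/ 182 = 19.55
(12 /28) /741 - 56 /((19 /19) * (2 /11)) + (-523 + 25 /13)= -1433473 /1729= -829.08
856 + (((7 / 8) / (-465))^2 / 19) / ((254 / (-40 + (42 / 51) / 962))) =467456238134194223 / 546093736156800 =856.00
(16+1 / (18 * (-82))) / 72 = 23615 / 106272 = 0.22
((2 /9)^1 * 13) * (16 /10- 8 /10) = 104 /45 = 2.31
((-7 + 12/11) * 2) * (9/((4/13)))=-7605/22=-345.68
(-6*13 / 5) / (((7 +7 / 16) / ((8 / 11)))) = -9984 / 6545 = -1.53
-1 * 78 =-78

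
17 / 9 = 1.89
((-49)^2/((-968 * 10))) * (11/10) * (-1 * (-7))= -16807/8800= -1.91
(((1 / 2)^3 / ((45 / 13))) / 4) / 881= 13 / 1268640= 0.00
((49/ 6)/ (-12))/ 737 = -49/ 53064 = -0.00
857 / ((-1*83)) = -857 / 83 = -10.33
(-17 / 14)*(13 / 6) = -221 / 84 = -2.63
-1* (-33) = 33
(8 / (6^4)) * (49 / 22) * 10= 245 / 1782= 0.14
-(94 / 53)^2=-8836 / 2809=-3.15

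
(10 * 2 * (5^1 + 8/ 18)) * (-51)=-16660/ 3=-5553.33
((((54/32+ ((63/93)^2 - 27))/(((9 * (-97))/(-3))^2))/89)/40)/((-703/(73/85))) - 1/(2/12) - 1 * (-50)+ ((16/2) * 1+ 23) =2308194229517739653/30775923060195200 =75.00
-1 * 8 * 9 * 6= -432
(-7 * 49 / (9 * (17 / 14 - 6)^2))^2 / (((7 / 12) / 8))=20661046784 / 544080267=37.97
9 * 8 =72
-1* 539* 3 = -1617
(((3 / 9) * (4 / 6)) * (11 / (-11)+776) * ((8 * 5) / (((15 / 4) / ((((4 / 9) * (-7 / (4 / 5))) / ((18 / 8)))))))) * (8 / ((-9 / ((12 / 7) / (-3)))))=-31744000 / 19683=-1612.76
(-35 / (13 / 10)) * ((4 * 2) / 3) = -2800 / 39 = -71.79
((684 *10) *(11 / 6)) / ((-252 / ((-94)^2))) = -9233620 / 21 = -439696.19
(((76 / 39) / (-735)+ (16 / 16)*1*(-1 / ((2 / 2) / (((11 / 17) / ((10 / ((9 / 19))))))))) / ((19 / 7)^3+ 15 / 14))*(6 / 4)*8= -17266564 / 910322205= -0.02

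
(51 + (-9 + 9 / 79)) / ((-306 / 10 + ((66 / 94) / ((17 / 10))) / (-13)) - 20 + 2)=-57595915 / 66509863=-0.87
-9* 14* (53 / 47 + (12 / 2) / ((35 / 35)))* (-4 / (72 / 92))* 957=206463180 / 47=4392833.62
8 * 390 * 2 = 6240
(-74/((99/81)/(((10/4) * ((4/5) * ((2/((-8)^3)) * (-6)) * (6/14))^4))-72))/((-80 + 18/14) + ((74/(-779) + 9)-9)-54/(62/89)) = 6479427087/1604894218008072368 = 0.00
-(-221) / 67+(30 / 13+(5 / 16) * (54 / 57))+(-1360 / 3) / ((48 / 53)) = -589393261 / 1191528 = -494.65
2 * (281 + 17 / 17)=564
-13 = -13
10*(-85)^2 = 72250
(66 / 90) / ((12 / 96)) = 5.87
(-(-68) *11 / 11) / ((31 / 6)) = 408 / 31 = 13.16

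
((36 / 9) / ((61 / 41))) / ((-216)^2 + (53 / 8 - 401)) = 1312 / 22575673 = 0.00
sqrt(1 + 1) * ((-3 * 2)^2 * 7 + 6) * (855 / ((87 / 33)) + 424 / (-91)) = 217638222 * sqrt(2) / 2639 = 116630.13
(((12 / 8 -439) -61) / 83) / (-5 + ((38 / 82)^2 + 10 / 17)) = 1.43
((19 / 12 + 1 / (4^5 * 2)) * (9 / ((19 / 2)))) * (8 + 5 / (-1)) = 87579 / 19456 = 4.50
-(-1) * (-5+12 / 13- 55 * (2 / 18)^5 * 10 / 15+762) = 1745427961 / 2302911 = 757.92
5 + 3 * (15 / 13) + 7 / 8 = 971 / 104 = 9.34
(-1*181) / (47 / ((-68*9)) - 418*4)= 110772 / 1023311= 0.11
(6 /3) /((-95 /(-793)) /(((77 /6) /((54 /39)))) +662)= 793793 /262750613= 0.00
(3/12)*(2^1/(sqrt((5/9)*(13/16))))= 6*sqrt(65)/65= 0.74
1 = 1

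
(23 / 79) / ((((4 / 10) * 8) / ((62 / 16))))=3565 / 10112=0.35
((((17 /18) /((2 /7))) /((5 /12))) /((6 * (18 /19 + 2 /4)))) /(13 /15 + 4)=2261 /12045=0.19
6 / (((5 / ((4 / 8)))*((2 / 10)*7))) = 3 / 7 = 0.43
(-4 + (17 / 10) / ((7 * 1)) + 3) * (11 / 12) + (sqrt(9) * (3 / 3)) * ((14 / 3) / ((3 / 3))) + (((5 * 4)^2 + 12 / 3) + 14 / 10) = 418.71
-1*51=-51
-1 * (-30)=30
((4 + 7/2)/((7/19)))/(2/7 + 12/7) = 285/28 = 10.18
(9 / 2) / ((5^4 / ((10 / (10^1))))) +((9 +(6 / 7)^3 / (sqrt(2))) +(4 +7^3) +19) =108 * sqrt(2) / 343 +468759 / 1250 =375.45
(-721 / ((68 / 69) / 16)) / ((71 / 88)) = -17511648 / 1207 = -14508.41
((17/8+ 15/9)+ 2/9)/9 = 289/648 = 0.45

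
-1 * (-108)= 108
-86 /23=-3.74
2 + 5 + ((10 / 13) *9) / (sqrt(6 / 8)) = 7 + 60 *sqrt(3) / 13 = 14.99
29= 29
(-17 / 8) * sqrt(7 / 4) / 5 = -17 * sqrt(7) / 80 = -0.56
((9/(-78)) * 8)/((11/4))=-0.34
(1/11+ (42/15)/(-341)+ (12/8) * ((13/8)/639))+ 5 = 29555893/5810640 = 5.09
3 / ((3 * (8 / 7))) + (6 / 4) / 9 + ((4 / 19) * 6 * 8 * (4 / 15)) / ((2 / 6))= 20807 / 2280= 9.13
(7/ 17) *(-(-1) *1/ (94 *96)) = 7/ 153408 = 0.00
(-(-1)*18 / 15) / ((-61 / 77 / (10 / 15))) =-308 / 305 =-1.01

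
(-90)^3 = -729000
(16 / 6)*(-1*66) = -176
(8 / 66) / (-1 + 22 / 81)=-108 / 649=-0.17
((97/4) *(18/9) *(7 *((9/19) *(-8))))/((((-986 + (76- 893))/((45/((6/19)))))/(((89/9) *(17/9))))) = 10273270/5409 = 1899.29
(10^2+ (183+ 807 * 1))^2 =1188100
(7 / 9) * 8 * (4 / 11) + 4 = 620 / 99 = 6.26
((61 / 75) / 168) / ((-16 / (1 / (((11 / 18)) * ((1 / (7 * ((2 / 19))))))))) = -61 / 167200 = -0.00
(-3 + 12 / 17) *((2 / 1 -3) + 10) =-20.65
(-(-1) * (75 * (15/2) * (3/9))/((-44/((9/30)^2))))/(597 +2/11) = -0.00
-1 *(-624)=624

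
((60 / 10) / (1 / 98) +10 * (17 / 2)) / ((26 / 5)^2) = 16825 / 676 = 24.89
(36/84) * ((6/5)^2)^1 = 108/175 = 0.62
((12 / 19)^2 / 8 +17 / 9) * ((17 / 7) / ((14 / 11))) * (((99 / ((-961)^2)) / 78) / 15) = 0.00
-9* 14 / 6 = -21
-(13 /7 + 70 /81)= -2.72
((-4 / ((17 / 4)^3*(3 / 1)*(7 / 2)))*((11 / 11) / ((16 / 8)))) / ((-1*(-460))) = -64 / 11864895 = -0.00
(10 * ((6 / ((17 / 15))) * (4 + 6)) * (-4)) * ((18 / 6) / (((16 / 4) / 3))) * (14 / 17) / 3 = -378000 / 289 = -1307.96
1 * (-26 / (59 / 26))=-676 / 59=-11.46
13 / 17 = 0.76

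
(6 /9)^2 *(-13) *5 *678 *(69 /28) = -337870 /7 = -48267.14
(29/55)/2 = 29/110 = 0.26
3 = 3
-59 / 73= -0.81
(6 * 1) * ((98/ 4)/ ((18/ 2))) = 49/ 3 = 16.33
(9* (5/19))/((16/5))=225/304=0.74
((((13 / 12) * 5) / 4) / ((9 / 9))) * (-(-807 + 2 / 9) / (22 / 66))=3277.53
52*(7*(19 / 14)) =494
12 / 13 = 0.92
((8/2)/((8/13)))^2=169/4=42.25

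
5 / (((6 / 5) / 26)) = 325 / 3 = 108.33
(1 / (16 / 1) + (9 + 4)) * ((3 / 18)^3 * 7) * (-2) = -1463 / 1728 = -0.85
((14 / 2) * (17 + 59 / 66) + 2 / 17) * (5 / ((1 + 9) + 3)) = 703355 / 14586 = 48.22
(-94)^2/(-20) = -2209/5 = -441.80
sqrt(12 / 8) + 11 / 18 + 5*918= sqrt(6) / 2 + 82631 / 18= 4591.84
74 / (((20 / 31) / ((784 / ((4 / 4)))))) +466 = 451954 / 5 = 90390.80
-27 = -27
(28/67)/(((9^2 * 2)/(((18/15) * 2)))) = 0.01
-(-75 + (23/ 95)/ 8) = 56977/ 760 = 74.97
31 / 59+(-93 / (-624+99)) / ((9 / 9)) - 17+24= 79529 / 10325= 7.70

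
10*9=90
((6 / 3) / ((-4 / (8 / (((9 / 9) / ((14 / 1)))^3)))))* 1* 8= -87808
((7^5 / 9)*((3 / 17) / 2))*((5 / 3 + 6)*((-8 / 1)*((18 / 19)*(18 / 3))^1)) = -18554928 / 323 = -57445.60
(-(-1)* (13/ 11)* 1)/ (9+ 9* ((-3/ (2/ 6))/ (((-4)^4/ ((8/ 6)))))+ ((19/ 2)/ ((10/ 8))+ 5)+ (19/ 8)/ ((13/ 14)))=54080/ 1086151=0.05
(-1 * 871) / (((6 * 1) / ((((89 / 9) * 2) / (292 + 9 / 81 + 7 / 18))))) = -11926 / 1215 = -9.82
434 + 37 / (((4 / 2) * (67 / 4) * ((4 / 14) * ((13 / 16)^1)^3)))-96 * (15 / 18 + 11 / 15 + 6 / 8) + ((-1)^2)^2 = 161776857 / 735995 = 219.81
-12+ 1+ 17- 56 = -50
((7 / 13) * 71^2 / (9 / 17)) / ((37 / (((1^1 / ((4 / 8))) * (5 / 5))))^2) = 2399516 / 160173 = 14.98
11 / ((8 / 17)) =187 / 8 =23.38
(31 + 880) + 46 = 957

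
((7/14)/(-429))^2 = 0.00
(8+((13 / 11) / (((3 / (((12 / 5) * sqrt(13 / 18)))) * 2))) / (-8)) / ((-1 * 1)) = -8+13 * sqrt(26) / 1320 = -7.95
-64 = -64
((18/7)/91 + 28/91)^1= 214/637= 0.34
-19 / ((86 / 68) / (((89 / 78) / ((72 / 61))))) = -1753567 / 120744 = -14.52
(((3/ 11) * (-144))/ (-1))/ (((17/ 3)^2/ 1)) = 3888/ 3179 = 1.22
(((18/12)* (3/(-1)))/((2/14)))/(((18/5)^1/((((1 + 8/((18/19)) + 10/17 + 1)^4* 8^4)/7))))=-75856710.70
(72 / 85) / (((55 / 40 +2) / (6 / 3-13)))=-704 / 255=-2.76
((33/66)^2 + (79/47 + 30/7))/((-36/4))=-909/1316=-0.69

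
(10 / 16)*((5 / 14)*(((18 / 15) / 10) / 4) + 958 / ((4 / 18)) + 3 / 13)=2694.53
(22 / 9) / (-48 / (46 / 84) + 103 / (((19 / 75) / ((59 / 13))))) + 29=2606176835 / 89863857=29.00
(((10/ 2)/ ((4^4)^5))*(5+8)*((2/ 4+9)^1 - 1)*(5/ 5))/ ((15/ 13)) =2873/ 6597069766656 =0.00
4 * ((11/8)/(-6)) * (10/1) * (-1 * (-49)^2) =132055/6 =22009.17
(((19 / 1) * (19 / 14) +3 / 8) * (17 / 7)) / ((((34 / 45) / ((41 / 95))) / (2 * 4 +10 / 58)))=128118645 / 431984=296.58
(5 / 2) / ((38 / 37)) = 185 / 76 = 2.43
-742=-742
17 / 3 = 5.67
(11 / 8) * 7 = 77 / 8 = 9.62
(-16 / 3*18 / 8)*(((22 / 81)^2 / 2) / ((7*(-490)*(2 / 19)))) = 4598 / 3750705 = 0.00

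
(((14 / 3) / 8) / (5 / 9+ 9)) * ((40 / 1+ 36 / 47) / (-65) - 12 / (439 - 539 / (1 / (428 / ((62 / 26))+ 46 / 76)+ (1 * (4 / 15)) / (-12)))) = -269193390333 / 7026932441360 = -0.04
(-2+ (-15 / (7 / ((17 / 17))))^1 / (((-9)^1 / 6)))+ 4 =24 / 7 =3.43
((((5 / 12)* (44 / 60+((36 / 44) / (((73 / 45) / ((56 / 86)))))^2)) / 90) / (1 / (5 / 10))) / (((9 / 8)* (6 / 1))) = 15043704251 / 52149095525340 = 0.00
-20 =-20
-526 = -526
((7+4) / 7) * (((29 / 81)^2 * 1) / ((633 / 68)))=629068 / 29071791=0.02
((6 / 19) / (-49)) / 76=-3 / 35378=-0.00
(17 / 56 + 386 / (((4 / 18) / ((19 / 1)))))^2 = 3415787794225 / 3136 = 1089218046.63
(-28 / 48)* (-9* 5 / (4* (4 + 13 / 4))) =105 / 116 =0.91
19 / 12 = 1.58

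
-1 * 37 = -37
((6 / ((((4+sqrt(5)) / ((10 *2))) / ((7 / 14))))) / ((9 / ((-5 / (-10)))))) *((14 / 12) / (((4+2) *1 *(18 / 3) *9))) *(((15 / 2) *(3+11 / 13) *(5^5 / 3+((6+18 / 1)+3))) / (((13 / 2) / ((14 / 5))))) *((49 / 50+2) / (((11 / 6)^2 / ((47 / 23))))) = 44005171280 / 419061357- 11001292820 *sqrt(5) / 419061357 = 46.31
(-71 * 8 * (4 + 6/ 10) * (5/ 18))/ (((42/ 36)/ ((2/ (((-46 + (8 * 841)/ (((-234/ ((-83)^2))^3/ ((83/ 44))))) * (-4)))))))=-153438796368/ 159749954867587133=-0.00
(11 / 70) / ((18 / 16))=44 / 315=0.14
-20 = -20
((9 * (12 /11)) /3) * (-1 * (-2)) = 6.55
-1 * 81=-81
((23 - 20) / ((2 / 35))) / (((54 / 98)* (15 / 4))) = 686 / 27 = 25.41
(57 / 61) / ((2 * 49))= 57 / 5978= 0.01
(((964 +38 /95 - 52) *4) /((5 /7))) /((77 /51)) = 930648 /275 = 3384.17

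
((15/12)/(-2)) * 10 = -25/4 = -6.25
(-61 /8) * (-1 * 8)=61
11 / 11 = 1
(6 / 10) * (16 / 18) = 8 / 15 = 0.53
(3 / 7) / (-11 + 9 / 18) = -2 / 49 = -0.04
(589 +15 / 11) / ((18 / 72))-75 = 25151 / 11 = 2286.45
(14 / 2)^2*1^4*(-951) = -46599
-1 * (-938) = 938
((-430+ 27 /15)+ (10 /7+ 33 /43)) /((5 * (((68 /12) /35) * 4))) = -480852 /3655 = -131.56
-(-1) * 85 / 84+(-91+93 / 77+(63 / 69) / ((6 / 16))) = -262145 / 3036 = -86.35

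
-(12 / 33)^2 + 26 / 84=901 / 5082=0.18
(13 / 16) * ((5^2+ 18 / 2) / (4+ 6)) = 221 / 80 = 2.76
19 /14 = 1.36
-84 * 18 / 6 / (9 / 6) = -168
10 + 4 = 14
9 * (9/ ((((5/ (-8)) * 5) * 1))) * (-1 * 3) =1944/ 25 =77.76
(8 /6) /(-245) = -4 /735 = -0.01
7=7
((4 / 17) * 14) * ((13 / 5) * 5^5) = 455000 / 17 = 26764.71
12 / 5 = 2.40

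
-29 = -29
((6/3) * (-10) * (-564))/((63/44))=165440/21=7878.10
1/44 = 0.02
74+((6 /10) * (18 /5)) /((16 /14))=7589 /100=75.89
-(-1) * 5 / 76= 0.07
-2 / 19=-0.11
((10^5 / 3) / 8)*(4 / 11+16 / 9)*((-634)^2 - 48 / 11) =3586437159.47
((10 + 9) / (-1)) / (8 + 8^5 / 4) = -19 / 8200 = -0.00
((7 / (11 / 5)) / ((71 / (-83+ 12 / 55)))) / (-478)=31871 / 4106498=0.01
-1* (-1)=1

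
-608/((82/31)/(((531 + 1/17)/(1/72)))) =-6125750784/697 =-8788738.57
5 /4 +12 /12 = 9 /4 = 2.25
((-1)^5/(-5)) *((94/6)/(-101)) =-47/1515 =-0.03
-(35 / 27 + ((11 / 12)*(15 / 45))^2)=-1801 / 1296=-1.39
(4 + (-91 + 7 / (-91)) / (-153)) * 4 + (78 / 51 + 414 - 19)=825257 / 1989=414.91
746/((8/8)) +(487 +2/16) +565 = 14385/8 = 1798.12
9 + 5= 14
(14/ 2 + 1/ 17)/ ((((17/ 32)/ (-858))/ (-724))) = 2385377280/ 289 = 8253900.62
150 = 150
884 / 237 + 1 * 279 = 67007 / 237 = 282.73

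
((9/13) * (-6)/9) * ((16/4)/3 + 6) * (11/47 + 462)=-955900/611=-1564.48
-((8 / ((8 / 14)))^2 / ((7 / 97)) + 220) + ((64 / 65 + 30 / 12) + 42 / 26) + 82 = -28489 / 10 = -2848.90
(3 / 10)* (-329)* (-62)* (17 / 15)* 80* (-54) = -149802912 / 5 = -29960582.40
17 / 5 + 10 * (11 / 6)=326 / 15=21.73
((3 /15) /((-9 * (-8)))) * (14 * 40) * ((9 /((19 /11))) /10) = 77 /95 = 0.81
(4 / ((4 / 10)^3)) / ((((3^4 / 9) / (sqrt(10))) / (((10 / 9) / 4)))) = 625* sqrt(10) / 324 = 6.10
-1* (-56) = 56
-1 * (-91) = 91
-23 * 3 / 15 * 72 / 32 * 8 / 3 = -27.60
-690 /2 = -345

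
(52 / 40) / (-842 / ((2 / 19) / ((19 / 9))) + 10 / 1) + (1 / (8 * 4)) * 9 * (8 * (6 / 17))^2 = 984219867 / 438964990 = 2.24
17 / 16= 1.06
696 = 696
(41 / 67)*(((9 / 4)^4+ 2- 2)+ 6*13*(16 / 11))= 16058019 / 188672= 85.11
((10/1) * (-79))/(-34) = 395/17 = 23.24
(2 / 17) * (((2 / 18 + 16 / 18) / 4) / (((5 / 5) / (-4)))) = -2 / 17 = -0.12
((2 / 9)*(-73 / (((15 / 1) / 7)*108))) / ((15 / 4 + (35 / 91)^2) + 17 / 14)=-1209026 / 88176195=-0.01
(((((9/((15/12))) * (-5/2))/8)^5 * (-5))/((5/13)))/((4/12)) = 2302911/1024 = 2248.94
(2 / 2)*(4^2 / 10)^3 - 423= -52363 / 125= -418.90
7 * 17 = 119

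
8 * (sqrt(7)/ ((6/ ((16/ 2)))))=32 * sqrt(7)/ 3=28.22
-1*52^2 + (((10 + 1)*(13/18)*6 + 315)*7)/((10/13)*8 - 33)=-2930096/1047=-2798.56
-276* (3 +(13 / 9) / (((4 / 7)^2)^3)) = -12278.86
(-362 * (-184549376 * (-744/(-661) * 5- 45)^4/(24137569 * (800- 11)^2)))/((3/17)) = 60542.23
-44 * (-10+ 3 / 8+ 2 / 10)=4147 / 10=414.70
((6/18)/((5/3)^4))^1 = 27/625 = 0.04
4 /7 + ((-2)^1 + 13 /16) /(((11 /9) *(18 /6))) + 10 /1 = 12625 /1232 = 10.25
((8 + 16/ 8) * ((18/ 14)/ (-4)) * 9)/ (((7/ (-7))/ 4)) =810/ 7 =115.71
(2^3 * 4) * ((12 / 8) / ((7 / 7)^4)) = 48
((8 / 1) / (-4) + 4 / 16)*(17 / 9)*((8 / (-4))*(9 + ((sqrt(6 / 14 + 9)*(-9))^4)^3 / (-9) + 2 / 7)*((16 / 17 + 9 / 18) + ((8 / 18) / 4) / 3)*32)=-28157951187423933720953384 / 4084101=-6894528609215083985.67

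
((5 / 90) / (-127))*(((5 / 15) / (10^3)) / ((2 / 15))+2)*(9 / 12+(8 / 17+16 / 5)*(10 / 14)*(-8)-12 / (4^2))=6942 / 377825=0.02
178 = 178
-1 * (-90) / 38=45 / 19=2.37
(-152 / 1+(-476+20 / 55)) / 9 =-6904 / 99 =-69.74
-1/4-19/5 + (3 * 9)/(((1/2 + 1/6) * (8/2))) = 243/40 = 6.08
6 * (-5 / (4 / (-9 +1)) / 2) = 30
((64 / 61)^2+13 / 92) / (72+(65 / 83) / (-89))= 3140989335 / 182051815268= 0.02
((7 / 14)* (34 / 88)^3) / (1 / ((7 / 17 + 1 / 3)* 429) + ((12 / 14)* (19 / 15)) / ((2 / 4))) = 42472885 / 3202755776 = 0.01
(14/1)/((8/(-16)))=-28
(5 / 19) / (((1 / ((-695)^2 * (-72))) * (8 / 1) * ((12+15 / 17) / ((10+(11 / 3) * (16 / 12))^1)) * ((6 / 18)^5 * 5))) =-89126806950 / 1387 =-64258692.83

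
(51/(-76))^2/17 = 153/5776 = 0.03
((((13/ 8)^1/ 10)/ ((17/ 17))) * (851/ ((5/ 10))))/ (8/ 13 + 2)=105.75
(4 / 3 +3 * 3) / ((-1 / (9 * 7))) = -651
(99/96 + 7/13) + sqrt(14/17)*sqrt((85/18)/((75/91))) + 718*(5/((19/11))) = 7*sqrt(195)/45 + 16440247/7904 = 2082.16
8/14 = 4/7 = 0.57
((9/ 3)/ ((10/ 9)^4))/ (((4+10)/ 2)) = 19683/ 70000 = 0.28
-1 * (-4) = 4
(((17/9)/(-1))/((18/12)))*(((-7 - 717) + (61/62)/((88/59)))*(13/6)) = 96909605/49104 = 1973.56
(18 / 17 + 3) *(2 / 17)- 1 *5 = -1307 / 289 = -4.52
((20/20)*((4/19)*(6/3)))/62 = 0.01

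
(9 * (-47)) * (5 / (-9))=235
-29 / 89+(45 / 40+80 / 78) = 50671 / 27768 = 1.82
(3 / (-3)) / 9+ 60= 539 / 9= 59.89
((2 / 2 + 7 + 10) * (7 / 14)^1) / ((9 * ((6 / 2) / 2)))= 2 / 3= 0.67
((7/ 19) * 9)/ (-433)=-0.01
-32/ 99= -0.32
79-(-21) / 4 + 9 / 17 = 5765 / 68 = 84.78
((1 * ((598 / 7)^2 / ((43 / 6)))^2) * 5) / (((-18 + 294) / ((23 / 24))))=79925388010 / 4439449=18003.45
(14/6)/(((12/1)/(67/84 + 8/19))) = 1945/8208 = 0.24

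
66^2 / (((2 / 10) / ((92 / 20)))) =100188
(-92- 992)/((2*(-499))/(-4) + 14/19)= -41192/9509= -4.33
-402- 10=-412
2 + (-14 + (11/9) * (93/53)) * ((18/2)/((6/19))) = -335.88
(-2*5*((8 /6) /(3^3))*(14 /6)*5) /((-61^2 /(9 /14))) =100 /100467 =0.00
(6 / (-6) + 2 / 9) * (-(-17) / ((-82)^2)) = -119 / 60516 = -0.00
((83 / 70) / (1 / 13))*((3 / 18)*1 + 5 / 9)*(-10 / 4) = -27.83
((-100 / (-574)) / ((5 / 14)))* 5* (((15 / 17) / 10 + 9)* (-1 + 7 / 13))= -92700 / 9061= -10.23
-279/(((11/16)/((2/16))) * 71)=-558/781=-0.71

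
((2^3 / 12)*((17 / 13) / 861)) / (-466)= -17 / 7823907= -0.00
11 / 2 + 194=399 / 2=199.50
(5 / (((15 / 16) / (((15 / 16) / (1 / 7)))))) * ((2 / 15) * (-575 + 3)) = -8008 / 3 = -2669.33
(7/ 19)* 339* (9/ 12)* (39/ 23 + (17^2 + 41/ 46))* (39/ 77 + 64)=67754951307/ 38456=1761882.45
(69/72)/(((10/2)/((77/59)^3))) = 10500259/24645480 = 0.43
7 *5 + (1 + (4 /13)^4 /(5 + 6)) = 11310412 /314171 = 36.00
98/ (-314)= -49/ 157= -0.31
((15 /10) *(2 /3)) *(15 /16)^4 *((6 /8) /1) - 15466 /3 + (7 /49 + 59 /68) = -482315185553 /93585408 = -5153.74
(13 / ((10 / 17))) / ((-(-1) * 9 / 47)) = 10387 / 90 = 115.41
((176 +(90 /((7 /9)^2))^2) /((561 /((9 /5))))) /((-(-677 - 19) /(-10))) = -1.03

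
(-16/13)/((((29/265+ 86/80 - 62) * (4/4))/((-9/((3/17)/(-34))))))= 58817280/1676077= 35.09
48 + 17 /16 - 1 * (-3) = 833 /16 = 52.06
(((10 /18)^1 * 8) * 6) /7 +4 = 164 /21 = 7.81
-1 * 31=-31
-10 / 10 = -1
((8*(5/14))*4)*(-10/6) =-19.05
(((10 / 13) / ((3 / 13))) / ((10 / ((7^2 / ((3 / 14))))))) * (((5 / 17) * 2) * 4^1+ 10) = 48020 / 51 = 941.57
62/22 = 31/11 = 2.82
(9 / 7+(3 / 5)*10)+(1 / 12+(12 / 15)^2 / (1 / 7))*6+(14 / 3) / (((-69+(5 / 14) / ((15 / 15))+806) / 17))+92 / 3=709313677 / 10839150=65.44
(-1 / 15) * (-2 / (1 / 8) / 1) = 1.07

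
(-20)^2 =400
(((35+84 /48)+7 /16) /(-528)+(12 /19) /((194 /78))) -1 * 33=-510941833 /15569664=-32.82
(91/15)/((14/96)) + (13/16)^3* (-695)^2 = 5306881593/20480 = 259125.08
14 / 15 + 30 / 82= 799 / 615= 1.30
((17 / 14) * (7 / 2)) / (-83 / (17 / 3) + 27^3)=289 / 1337448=0.00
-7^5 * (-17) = 285719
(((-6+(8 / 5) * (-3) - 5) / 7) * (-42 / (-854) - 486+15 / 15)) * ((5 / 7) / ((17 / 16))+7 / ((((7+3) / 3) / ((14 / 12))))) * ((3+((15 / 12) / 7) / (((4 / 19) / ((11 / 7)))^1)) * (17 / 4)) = 4213756122189 / 66953600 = 62935.47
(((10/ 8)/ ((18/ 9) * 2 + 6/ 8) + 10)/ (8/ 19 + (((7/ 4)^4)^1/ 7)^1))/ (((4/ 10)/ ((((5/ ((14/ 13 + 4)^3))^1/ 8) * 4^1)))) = 5712200/ 20520027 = 0.28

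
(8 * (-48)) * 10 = -3840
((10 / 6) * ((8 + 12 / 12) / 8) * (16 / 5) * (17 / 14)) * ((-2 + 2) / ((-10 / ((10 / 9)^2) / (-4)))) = 0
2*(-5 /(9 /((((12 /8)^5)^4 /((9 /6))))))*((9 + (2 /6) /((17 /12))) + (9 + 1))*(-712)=18791830818945 /557056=33734186.18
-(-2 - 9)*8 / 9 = 88 / 9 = 9.78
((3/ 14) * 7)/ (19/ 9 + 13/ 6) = 27/ 77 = 0.35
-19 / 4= -4.75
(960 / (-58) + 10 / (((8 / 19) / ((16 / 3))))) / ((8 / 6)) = 82.59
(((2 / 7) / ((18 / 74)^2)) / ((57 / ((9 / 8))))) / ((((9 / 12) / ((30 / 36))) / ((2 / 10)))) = 1369 / 64638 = 0.02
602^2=362404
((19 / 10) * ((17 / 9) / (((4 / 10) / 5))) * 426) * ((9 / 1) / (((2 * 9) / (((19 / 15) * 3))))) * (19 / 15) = 8278813 / 180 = 45993.41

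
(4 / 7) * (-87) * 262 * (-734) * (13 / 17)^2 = 11310018096 / 2023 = 5590715.82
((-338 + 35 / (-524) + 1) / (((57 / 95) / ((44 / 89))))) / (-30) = 1942853 / 209862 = 9.26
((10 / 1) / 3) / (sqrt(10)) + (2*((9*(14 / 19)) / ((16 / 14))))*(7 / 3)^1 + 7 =sqrt(10) / 3 + 1295 / 38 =35.13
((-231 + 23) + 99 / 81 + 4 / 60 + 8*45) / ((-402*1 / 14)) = -5.34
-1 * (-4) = 4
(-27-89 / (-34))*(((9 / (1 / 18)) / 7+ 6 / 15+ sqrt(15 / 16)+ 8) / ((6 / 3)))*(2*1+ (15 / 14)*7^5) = -4120645638 / 595-29859751*sqrt(15) / 544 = -7138040.00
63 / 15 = 21 / 5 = 4.20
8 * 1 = 8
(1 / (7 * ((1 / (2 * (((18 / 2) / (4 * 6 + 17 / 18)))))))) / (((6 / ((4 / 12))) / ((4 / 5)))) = 72 / 15715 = 0.00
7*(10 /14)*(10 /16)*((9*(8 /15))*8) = 120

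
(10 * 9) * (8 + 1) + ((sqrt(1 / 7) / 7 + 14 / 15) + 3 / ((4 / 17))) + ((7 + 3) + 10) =sqrt(7) / 49 + 50621 / 60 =843.74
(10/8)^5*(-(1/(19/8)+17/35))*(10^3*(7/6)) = -15703125/4864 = -3228.44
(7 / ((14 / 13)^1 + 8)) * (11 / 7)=143 / 118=1.21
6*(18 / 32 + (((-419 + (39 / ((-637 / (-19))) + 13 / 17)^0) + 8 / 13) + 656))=1435.07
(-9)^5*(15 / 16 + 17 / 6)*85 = -302822955 / 16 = -18926434.69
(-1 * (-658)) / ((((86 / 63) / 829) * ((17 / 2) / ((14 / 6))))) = 80185854 / 731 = 109693.37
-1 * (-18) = 18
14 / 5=2.80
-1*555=-555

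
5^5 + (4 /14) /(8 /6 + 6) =240628 /77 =3125.04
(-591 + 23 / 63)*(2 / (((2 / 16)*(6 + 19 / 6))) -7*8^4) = 11735021888 / 693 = 16933653.52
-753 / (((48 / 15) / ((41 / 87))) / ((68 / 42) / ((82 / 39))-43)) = 1901325 / 406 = 4683.07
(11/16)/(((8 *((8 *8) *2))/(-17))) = -187/16384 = -0.01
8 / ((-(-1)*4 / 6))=12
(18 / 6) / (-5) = -3 / 5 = -0.60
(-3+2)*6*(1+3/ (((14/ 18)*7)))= -456/ 49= -9.31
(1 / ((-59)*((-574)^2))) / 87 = -1 / 1691200308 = -0.00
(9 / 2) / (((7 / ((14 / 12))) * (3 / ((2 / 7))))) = 1 / 14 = 0.07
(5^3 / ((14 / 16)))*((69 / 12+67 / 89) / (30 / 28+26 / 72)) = 20835000 / 32129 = 648.48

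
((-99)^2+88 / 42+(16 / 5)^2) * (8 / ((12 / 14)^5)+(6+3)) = 26331877111 / 102060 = 258003.89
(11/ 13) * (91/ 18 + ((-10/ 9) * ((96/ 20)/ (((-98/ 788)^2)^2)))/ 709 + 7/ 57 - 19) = -696031021260817/ 18171886419414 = -38.30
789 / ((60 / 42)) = 5523 / 10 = 552.30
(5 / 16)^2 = 0.10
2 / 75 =0.03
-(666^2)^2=-196741925136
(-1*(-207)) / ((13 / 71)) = 14697 / 13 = 1130.54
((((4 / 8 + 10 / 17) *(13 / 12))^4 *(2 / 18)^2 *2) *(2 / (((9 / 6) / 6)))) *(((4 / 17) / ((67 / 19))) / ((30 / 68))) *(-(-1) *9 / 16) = 1017030334099 / 31329916439040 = 0.03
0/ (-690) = 0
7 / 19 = 0.37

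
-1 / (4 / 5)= -5 / 4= -1.25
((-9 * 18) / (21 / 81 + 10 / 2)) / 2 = -2187 / 142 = -15.40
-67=-67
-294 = -294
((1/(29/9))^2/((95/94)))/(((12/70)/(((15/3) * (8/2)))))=177660/15979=11.12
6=6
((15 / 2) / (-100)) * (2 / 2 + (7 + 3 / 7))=-177 / 280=-0.63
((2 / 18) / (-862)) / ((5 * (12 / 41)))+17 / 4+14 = 8494969 / 465480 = 18.25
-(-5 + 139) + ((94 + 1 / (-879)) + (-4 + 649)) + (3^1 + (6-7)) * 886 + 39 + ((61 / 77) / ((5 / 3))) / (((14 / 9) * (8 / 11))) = 8326206673 / 3445680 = 2416.42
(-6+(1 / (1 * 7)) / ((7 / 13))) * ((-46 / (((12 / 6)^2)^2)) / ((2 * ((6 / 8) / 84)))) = 6463 / 7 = 923.29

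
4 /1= 4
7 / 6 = 1.17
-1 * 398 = -398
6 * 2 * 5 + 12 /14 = 60.86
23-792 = -769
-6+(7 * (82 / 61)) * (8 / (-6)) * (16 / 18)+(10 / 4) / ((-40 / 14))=-237529 / 13176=-18.03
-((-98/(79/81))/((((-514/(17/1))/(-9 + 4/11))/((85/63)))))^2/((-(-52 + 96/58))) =-433802446772625/14564267635588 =-29.79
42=42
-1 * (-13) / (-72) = -13 / 72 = -0.18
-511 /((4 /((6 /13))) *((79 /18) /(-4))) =53.74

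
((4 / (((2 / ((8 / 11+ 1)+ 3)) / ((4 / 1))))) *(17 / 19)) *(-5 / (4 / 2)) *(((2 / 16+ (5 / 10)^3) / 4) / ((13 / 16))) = -6.51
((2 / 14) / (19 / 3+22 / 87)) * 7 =29 / 191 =0.15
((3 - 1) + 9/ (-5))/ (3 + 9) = 1/ 60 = 0.02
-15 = -15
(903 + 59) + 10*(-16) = 802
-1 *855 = -855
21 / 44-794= -34915 / 44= -793.52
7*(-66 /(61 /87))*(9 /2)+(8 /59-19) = -10739400 /3599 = -2984.00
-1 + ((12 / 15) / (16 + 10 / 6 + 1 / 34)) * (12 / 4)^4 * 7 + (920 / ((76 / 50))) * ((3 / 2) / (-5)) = -1416439 / 9025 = -156.95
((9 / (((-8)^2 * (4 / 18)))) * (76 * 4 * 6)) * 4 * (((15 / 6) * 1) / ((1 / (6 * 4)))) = 277020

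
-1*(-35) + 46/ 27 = 991/ 27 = 36.70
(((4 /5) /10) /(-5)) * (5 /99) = -2 /2475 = -0.00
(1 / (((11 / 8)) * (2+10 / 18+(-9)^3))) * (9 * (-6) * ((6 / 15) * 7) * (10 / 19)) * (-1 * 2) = -15552 / 97603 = -0.16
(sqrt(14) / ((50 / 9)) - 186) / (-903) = 62 / 301 - 3 * sqrt(14) / 15050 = 0.21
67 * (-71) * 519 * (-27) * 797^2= 42342930941769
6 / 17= 0.35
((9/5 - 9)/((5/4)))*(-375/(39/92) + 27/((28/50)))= 438408/91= 4817.67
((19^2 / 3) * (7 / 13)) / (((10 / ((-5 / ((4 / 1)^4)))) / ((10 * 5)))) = -63175 / 9984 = -6.33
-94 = -94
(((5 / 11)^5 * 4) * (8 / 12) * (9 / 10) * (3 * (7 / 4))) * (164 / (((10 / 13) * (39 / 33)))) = 645750 / 14641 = 44.11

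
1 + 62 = 63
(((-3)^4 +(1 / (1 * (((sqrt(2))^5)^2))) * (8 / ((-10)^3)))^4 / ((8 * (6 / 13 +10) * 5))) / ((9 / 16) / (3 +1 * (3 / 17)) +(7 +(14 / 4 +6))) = 429773156581620333456039 / 69675520000000000000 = 6168.21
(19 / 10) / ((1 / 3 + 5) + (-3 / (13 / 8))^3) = -125229 / 63200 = -1.98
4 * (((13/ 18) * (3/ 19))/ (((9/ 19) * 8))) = 13/ 108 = 0.12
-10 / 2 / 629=-5 / 629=-0.01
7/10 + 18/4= 26/5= 5.20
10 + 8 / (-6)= 26 / 3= 8.67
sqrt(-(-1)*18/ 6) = sqrt(3) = 1.73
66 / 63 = 22 / 21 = 1.05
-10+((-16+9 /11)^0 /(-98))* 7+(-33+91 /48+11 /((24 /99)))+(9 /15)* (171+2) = 181439 /1680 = 108.00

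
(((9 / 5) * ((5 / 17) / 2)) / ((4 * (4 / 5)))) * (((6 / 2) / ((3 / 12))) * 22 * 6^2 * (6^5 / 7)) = 103926240 / 119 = 873329.75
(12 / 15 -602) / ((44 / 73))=-997.45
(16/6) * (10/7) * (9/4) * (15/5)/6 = 30/7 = 4.29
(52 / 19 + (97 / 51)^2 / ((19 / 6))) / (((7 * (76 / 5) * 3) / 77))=0.94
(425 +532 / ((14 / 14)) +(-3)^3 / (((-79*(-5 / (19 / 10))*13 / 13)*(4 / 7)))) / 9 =5039003 / 47400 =106.31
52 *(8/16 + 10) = 546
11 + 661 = 672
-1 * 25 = -25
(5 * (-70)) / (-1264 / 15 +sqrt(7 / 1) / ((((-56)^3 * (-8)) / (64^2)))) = 3858750 * sqrt(7) / 26852476447 +111531252000 / 26852476447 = 4.15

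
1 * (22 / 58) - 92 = -2657 / 29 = -91.62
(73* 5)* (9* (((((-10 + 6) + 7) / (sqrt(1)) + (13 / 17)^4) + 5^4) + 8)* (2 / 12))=58196969115 / 167042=348397.22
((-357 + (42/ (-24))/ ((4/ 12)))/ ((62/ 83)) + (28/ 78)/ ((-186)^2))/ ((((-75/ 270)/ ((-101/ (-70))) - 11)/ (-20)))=-660855725495/ 762622692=-866.56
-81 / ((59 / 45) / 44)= -160380 / 59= -2718.31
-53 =-53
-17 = -17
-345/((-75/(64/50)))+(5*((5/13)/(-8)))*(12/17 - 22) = 1216249/110500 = 11.01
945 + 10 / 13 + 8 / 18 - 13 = 109186 / 117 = 933.21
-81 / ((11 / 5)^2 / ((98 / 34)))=-99225 / 2057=-48.24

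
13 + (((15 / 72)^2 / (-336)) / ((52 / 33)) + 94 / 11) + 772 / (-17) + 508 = 303704123167 / 627314688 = 484.13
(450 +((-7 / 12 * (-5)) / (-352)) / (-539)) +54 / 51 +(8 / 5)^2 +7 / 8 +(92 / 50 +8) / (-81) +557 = 1258221649637 / 1244073600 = 1011.37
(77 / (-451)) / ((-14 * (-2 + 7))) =1 / 410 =0.00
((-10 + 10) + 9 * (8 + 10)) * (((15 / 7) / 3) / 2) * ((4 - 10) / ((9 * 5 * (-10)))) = 27 / 35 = 0.77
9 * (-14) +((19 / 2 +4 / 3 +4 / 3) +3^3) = -521 / 6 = -86.83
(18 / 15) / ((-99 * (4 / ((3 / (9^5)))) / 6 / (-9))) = 1 / 120285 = 0.00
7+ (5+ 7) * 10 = 127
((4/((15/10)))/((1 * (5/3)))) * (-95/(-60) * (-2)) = -76/15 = -5.07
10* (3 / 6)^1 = 5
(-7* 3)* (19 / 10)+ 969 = 929.10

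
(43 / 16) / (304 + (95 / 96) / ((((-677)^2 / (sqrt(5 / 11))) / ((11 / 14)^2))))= 3197994695969965129728 / 361745260492974657094619-1274722947960 * sqrt(55) / 361745260492974657094619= 0.01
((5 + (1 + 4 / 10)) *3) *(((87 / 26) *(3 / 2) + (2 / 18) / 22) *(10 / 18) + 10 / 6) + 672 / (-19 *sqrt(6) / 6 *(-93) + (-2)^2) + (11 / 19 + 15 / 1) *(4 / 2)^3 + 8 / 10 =395808 *sqrt(6) / 1040731 + 80553225989276 / 381734927145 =211.95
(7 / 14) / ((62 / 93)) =0.75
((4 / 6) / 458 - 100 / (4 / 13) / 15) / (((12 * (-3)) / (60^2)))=1488400 / 687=2166.52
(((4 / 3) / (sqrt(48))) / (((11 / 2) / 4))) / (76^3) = sqrt(3) / 5432328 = 0.00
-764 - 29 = -793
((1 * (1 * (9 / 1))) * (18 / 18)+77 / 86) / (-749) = -851 / 64414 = -0.01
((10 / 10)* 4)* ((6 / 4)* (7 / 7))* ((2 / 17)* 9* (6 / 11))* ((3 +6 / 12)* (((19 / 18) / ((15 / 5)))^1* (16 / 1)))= 12768 / 187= 68.28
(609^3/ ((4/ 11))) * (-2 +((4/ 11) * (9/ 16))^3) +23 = -38315771400583/ 30976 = -1236950264.74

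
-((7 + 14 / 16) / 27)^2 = -49 / 576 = -0.09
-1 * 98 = -98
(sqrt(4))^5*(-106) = -3392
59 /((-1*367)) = -59 /367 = -0.16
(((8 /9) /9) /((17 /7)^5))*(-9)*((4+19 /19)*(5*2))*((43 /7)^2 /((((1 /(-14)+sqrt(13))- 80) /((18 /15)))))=19888731520*sqrt(13) /5341898174103+1592519145280 /5341898174103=0.31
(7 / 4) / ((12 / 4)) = 7 / 12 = 0.58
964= 964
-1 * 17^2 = -289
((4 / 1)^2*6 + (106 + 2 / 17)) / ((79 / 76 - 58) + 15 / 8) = -522272 / 142341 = -3.67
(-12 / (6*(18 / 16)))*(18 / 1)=-32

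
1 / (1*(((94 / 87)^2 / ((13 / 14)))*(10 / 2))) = 98397 / 618520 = 0.16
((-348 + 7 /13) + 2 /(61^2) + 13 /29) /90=-48679535 /12625353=-3.86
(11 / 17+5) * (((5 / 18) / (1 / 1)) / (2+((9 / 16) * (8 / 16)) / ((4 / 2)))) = 5120 / 6987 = 0.73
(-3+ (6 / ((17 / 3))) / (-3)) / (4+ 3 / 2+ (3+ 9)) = -114 / 595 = -0.19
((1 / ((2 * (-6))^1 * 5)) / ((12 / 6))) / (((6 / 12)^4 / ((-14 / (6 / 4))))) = 56 / 45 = 1.24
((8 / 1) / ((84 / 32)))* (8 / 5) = 512 / 105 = 4.88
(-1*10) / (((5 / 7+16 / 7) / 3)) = -10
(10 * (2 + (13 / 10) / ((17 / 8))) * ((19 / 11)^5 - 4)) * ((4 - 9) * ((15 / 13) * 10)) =-46924695000 / 2737867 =-17139.14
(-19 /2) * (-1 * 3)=57 /2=28.50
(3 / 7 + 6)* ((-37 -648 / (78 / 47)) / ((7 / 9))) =-2250585 / 637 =-3533.10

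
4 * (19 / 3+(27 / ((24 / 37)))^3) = 288510.00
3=3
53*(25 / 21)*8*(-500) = -5300000 / 21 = -252380.95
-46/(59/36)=-1656/59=-28.07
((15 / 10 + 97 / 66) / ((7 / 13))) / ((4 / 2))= 91 / 33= 2.76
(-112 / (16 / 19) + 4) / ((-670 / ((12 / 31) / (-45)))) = -86 / 51925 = -0.00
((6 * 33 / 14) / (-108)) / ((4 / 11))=-121 / 336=-0.36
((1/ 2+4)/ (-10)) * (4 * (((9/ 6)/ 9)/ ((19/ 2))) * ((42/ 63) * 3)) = -0.06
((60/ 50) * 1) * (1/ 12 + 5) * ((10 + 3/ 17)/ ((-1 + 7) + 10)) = 10553/ 2720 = 3.88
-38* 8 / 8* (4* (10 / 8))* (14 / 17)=-2660 / 17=-156.47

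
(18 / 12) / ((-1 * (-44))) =3 / 88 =0.03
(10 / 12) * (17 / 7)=85 / 42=2.02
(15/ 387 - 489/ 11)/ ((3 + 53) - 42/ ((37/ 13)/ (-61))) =-1165981/ 25100691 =-0.05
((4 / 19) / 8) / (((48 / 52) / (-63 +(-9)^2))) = 39 / 76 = 0.51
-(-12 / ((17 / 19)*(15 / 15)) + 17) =-61 / 17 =-3.59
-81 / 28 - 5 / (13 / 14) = -3013 / 364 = -8.28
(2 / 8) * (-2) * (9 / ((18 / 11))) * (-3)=33 / 4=8.25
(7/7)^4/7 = 1/7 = 0.14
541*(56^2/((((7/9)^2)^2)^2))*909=1354818748124736/117649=11515769348.87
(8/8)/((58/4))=2/29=0.07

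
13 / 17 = 0.76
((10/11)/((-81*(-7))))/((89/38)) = 380/555093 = 0.00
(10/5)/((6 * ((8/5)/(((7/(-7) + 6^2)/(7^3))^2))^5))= 30517578125/7843898946120450146304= 0.00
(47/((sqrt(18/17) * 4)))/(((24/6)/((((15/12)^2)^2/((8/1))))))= 29375 * sqrt(34)/196608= 0.87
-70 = -70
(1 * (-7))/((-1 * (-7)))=-1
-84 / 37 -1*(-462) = 17010 / 37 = 459.73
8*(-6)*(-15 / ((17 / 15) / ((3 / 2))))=16200 / 17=952.94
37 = 37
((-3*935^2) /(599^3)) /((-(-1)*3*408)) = -51425 /5158123176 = -0.00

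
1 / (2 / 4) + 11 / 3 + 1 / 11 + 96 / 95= 21218 / 3135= 6.77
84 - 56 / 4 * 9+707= 665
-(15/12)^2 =-1.56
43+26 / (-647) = 27795 / 647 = 42.96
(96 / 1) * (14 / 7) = 192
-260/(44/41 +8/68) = -18122/83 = -218.34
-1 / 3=-0.33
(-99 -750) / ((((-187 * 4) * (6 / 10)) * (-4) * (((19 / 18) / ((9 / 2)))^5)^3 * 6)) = -220097378.15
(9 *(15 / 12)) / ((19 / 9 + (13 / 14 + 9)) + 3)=567 / 758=0.75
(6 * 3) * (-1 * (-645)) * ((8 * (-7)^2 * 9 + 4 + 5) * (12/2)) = 246387420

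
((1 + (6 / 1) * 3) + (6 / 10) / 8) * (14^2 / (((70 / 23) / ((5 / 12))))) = 122843 / 240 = 511.85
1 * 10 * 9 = 90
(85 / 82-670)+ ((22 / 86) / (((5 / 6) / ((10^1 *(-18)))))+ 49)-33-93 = -2825099 / 3526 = -801.22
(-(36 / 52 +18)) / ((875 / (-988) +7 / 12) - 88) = 13851 / 65432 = 0.21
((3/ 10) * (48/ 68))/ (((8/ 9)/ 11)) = 891/ 340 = 2.62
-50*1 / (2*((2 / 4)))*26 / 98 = -650 / 49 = -13.27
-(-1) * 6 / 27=2 / 9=0.22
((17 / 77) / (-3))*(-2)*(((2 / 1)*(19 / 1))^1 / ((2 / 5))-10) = 2890 / 231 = 12.51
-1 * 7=-7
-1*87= -87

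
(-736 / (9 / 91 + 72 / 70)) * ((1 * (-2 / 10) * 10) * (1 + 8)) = 11750.18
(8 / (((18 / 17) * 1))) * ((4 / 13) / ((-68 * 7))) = -4 / 819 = -0.00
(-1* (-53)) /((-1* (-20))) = 53 /20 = 2.65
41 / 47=0.87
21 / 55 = 0.38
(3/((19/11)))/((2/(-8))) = -132/19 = -6.95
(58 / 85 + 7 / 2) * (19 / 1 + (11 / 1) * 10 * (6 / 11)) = 56169 / 170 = 330.41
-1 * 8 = -8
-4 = -4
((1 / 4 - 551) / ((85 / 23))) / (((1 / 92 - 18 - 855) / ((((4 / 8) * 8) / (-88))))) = -1165387 / 150189050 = -0.01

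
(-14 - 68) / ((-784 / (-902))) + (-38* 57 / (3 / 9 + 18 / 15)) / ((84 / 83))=-6717523 / 4508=-1490.13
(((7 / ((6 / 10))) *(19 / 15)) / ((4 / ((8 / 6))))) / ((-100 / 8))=-266 / 675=-0.39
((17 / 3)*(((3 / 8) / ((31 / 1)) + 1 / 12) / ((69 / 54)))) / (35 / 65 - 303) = -15691 / 11214064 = -0.00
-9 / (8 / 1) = -9 / 8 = -1.12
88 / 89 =0.99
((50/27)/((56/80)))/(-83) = -500/15687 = -0.03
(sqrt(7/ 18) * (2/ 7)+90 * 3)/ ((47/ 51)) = 293.17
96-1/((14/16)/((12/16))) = 666/7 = 95.14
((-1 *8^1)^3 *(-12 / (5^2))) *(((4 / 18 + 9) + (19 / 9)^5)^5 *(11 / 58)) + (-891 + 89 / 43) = 121806856281129951798985378261704931664 / 7460156588764501484970837525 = 16327654095.70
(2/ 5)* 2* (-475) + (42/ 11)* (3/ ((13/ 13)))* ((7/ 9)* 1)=-4082/ 11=-371.09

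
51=51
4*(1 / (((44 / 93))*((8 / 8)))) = 93 / 11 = 8.45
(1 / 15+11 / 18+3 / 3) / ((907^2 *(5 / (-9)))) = -151 / 41132450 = -0.00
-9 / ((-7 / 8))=72 / 7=10.29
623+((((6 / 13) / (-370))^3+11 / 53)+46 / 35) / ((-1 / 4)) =3183778461917393 / 5160825226375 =616.91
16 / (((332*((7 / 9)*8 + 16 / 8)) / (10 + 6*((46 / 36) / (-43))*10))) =6360 / 132053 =0.05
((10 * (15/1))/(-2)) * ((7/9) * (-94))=5483.33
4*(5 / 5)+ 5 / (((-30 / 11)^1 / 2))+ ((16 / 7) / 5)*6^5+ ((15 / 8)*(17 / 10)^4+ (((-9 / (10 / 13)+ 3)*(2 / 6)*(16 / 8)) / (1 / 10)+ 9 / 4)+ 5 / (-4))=1180615423 / 336000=3513.74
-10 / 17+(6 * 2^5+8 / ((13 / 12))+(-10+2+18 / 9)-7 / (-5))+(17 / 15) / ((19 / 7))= 12257758 / 62985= 194.61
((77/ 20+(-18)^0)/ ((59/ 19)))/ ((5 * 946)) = 1843/ 5581400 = 0.00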